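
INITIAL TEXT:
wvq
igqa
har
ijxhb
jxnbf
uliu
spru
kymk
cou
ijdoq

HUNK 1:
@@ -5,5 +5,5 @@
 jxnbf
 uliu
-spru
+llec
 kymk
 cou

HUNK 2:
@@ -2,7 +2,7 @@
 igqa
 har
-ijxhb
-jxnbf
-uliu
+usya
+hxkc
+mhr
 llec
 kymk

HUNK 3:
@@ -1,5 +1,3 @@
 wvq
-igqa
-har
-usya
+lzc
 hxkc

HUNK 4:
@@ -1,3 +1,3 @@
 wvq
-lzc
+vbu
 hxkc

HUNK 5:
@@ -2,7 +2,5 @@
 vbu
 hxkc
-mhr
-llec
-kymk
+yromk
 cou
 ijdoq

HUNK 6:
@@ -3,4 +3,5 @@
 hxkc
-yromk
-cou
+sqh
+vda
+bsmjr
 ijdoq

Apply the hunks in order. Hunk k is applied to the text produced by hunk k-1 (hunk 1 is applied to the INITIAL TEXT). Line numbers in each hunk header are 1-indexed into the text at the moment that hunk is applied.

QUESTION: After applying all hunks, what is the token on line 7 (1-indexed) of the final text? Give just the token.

Hunk 1: at line 5 remove [spru] add [llec] -> 10 lines: wvq igqa har ijxhb jxnbf uliu llec kymk cou ijdoq
Hunk 2: at line 2 remove [ijxhb,jxnbf,uliu] add [usya,hxkc,mhr] -> 10 lines: wvq igqa har usya hxkc mhr llec kymk cou ijdoq
Hunk 3: at line 1 remove [igqa,har,usya] add [lzc] -> 8 lines: wvq lzc hxkc mhr llec kymk cou ijdoq
Hunk 4: at line 1 remove [lzc] add [vbu] -> 8 lines: wvq vbu hxkc mhr llec kymk cou ijdoq
Hunk 5: at line 2 remove [mhr,llec,kymk] add [yromk] -> 6 lines: wvq vbu hxkc yromk cou ijdoq
Hunk 6: at line 3 remove [yromk,cou] add [sqh,vda,bsmjr] -> 7 lines: wvq vbu hxkc sqh vda bsmjr ijdoq
Final line 7: ijdoq

Answer: ijdoq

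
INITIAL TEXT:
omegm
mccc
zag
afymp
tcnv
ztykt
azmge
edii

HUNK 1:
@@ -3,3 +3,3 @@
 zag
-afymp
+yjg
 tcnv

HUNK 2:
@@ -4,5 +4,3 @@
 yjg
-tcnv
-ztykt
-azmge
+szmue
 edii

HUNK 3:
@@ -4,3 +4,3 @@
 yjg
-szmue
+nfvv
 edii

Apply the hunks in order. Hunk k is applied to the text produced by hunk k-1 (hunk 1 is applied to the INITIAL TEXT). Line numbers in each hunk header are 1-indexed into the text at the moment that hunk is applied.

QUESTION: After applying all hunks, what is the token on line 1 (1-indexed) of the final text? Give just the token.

Answer: omegm

Derivation:
Hunk 1: at line 3 remove [afymp] add [yjg] -> 8 lines: omegm mccc zag yjg tcnv ztykt azmge edii
Hunk 2: at line 4 remove [tcnv,ztykt,azmge] add [szmue] -> 6 lines: omegm mccc zag yjg szmue edii
Hunk 3: at line 4 remove [szmue] add [nfvv] -> 6 lines: omegm mccc zag yjg nfvv edii
Final line 1: omegm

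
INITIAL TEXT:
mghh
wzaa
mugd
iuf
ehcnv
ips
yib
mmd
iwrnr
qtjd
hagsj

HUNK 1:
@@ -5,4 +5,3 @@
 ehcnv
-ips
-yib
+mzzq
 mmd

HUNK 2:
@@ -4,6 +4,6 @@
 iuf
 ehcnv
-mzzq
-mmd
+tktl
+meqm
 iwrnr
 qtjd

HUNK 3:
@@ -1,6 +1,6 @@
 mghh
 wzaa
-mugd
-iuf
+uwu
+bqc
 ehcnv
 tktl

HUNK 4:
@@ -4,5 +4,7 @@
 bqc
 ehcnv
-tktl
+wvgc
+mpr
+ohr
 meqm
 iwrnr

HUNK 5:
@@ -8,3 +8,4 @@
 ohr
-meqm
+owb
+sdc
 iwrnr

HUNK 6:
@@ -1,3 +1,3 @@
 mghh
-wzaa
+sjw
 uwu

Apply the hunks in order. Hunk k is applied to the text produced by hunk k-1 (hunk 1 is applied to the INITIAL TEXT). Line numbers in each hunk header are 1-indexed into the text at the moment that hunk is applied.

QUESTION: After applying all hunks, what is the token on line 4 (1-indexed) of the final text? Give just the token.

Answer: bqc

Derivation:
Hunk 1: at line 5 remove [ips,yib] add [mzzq] -> 10 lines: mghh wzaa mugd iuf ehcnv mzzq mmd iwrnr qtjd hagsj
Hunk 2: at line 4 remove [mzzq,mmd] add [tktl,meqm] -> 10 lines: mghh wzaa mugd iuf ehcnv tktl meqm iwrnr qtjd hagsj
Hunk 3: at line 1 remove [mugd,iuf] add [uwu,bqc] -> 10 lines: mghh wzaa uwu bqc ehcnv tktl meqm iwrnr qtjd hagsj
Hunk 4: at line 4 remove [tktl] add [wvgc,mpr,ohr] -> 12 lines: mghh wzaa uwu bqc ehcnv wvgc mpr ohr meqm iwrnr qtjd hagsj
Hunk 5: at line 8 remove [meqm] add [owb,sdc] -> 13 lines: mghh wzaa uwu bqc ehcnv wvgc mpr ohr owb sdc iwrnr qtjd hagsj
Hunk 6: at line 1 remove [wzaa] add [sjw] -> 13 lines: mghh sjw uwu bqc ehcnv wvgc mpr ohr owb sdc iwrnr qtjd hagsj
Final line 4: bqc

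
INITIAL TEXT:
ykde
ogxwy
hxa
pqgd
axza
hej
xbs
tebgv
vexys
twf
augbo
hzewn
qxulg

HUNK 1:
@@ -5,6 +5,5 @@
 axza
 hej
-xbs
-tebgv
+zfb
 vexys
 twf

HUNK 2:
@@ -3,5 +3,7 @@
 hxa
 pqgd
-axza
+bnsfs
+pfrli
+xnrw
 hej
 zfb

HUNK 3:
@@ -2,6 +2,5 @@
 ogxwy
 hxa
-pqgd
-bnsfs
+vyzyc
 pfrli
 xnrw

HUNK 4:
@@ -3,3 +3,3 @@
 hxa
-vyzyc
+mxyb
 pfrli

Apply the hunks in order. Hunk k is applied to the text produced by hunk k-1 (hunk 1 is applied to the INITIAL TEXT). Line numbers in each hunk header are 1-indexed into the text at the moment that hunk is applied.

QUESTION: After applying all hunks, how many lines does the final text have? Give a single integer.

Hunk 1: at line 5 remove [xbs,tebgv] add [zfb] -> 12 lines: ykde ogxwy hxa pqgd axza hej zfb vexys twf augbo hzewn qxulg
Hunk 2: at line 3 remove [axza] add [bnsfs,pfrli,xnrw] -> 14 lines: ykde ogxwy hxa pqgd bnsfs pfrli xnrw hej zfb vexys twf augbo hzewn qxulg
Hunk 3: at line 2 remove [pqgd,bnsfs] add [vyzyc] -> 13 lines: ykde ogxwy hxa vyzyc pfrli xnrw hej zfb vexys twf augbo hzewn qxulg
Hunk 4: at line 3 remove [vyzyc] add [mxyb] -> 13 lines: ykde ogxwy hxa mxyb pfrli xnrw hej zfb vexys twf augbo hzewn qxulg
Final line count: 13

Answer: 13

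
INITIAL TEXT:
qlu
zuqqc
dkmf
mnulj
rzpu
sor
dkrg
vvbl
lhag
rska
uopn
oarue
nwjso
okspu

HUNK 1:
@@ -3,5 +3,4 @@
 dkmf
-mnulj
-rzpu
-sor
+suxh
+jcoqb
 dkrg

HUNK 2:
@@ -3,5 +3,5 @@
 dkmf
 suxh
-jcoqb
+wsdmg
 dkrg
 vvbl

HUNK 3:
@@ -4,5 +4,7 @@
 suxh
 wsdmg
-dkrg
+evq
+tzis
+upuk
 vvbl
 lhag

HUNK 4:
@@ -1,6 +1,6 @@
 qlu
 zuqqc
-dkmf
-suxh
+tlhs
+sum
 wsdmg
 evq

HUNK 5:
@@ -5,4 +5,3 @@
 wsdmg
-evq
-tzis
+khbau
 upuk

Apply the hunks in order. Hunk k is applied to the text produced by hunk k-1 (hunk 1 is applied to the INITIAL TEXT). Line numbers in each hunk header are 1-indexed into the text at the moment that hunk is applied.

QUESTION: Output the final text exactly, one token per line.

Answer: qlu
zuqqc
tlhs
sum
wsdmg
khbau
upuk
vvbl
lhag
rska
uopn
oarue
nwjso
okspu

Derivation:
Hunk 1: at line 3 remove [mnulj,rzpu,sor] add [suxh,jcoqb] -> 13 lines: qlu zuqqc dkmf suxh jcoqb dkrg vvbl lhag rska uopn oarue nwjso okspu
Hunk 2: at line 3 remove [jcoqb] add [wsdmg] -> 13 lines: qlu zuqqc dkmf suxh wsdmg dkrg vvbl lhag rska uopn oarue nwjso okspu
Hunk 3: at line 4 remove [dkrg] add [evq,tzis,upuk] -> 15 lines: qlu zuqqc dkmf suxh wsdmg evq tzis upuk vvbl lhag rska uopn oarue nwjso okspu
Hunk 4: at line 1 remove [dkmf,suxh] add [tlhs,sum] -> 15 lines: qlu zuqqc tlhs sum wsdmg evq tzis upuk vvbl lhag rska uopn oarue nwjso okspu
Hunk 5: at line 5 remove [evq,tzis] add [khbau] -> 14 lines: qlu zuqqc tlhs sum wsdmg khbau upuk vvbl lhag rska uopn oarue nwjso okspu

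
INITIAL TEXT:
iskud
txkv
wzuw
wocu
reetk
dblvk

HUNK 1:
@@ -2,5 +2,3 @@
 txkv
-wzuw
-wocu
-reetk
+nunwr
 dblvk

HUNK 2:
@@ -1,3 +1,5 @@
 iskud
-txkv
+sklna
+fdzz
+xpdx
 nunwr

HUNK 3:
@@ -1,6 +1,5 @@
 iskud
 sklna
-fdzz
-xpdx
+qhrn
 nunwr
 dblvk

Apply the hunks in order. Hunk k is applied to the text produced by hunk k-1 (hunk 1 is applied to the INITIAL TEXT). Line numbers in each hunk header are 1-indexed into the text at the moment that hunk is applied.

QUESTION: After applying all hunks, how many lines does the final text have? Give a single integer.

Hunk 1: at line 2 remove [wzuw,wocu,reetk] add [nunwr] -> 4 lines: iskud txkv nunwr dblvk
Hunk 2: at line 1 remove [txkv] add [sklna,fdzz,xpdx] -> 6 lines: iskud sklna fdzz xpdx nunwr dblvk
Hunk 3: at line 1 remove [fdzz,xpdx] add [qhrn] -> 5 lines: iskud sklna qhrn nunwr dblvk
Final line count: 5

Answer: 5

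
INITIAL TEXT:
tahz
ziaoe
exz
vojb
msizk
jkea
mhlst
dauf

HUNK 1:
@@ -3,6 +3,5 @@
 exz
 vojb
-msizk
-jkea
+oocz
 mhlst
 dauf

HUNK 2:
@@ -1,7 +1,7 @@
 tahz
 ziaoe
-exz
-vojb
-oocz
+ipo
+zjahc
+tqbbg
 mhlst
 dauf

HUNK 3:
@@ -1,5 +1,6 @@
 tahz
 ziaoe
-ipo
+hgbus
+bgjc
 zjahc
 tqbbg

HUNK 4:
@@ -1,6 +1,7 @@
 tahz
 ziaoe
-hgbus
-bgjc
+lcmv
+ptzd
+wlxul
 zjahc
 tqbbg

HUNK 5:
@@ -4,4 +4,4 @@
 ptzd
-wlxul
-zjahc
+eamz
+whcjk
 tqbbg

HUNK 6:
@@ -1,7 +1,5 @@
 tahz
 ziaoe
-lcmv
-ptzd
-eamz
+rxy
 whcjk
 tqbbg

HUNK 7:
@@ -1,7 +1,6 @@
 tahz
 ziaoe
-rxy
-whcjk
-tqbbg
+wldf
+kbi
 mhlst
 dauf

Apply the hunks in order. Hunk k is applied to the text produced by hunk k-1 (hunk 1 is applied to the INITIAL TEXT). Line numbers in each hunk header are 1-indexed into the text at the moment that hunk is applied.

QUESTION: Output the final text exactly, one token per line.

Hunk 1: at line 3 remove [msizk,jkea] add [oocz] -> 7 lines: tahz ziaoe exz vojb oocz mhlst dauf
Hunk 2: at line 1 remove [exz,vojb,oocz] add [ipo,zjahc,tqbbg] -> 7 lines: tahz ziaoe ipo zjahc tqbbg mhlst dauf
Hunk 3: at line 1 remove [ipo] add [hgbus,bgjc] -> 8 lines: tahz ziaoe hgbus bgjc zjahc tqbbg mhlst dauf
Hunk 4: at line 1 remove [hgbus,bgjc] add [lcmv,ptzd,wlxul] -> 9 lines: tahz ziaoe lcmv ptzd wlxul zjahc tqbbg mhlst dauf
Hunk 5: at line 4 remove [wlxul,zjahc] add [eamz,whcjk] -> 9 lines: tahz ziaoe lcmv ptzd eamz whcjk tqbbg mhlst dauf
Hunk 6: at line 1 remove [lcmv,ptzd,eamz] add [rxy] -> 7 lines: tahz ziaoe rxy whcjk tqbbg mhlst dauf
Hunk 7: at line 1 remove [rxy,whcjk,tqbbg] add [wldf,kbi] -> 6 lines: tahz ziaoe wldf kbi mhlst dauf

Answer: tahz
ziaoe
wldf
kbi
mhlst
dauf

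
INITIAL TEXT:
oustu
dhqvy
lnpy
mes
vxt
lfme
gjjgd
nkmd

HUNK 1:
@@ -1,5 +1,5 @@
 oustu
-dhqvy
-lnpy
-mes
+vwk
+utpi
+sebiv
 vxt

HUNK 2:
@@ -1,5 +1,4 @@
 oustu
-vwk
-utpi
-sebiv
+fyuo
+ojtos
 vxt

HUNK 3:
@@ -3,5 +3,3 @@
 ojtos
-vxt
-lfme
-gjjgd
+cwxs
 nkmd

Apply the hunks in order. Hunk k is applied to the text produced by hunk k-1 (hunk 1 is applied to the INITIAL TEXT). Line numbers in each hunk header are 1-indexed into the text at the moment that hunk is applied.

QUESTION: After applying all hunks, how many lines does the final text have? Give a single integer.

Answer: 5

Derivation:
Hunk 1: at line 1 remove [dhqvy,lnpy,mes] add [vwk,utpi,sebiv] -> 8 lines: oustu vwk utpi sebiv vxt lfme gjjgd nkmd
Hunk 2: at line 1 remove [vwk,utpi,sebiv] add [fyuo,ojtos] -> 7 lines: oustu fyuo ojtos vxt lfme gjjgd nkmd
Hunk 3: at line 3 remove [vxt,lfme,gjjgd] add [cwxs] -> 5 lines: oustu fyuo ojtos cwxs nkmd
Final line count: 5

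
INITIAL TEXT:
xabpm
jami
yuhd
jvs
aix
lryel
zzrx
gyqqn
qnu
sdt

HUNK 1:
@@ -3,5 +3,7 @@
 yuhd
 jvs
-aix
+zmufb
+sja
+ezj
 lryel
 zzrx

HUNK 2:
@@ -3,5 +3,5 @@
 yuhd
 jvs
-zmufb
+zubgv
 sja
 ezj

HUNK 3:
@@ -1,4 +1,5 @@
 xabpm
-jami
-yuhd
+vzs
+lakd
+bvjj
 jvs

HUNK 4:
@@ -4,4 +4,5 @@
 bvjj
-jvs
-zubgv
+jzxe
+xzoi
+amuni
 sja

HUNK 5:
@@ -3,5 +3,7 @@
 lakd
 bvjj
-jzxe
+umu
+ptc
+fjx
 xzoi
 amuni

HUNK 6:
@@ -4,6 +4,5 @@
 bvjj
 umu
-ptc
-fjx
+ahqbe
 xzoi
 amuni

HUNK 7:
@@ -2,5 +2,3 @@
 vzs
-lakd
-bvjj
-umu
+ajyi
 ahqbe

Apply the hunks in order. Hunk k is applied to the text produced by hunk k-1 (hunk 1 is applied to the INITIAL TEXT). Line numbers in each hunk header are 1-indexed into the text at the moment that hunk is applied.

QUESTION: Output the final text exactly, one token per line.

Answer: xabpm
vzs
ajyi
ahqbe
xzoi
amuni
sja
ezj
lryel
zzrx
gyqqn
qnu
sdt

Derivation:
Hunk 1: at line 3 remove [aix] add [zmufb,sja,ezj] -> 12 lines: xabpm jami yuhd jvs zmufb sja ezj lryel zzrx gyqqn qnu sdt
Hunk 2: at line 3 remove [zmufb] add [zubgv] -> 12 lines: xabpm jami yuhd jvs zubgv sja ezj lryel zzrx gyqqn qnu sdt
Hunk 3: at line 1 remove [jami,yuhd] add [vzs,lakd,bvjj] -> 13 lines: xabpm vzs lakd bvjj jvs zubgv sja ezj lryel zzrx gyqqn qnu sdt
Hunk 4: at line 4 remove [jvs,zubgv] add [jzxe,xzoi,amuni] -> 14 lines: xabpm vzs lakd bvjj jzxe xzoi amuni sja ezj lryel zzrx gyqqn qnu sdt
Hunk 5: at line 3 remove [jzxe] add [umu,ptc,fjx] -> 16 lines: xabpm vzs lakd bvjj umu ptc fjx xzoi amuni sja ezj lryel zzrx gyqqn qnu sdt
Hunk 6: at line 4 remove [ptc,fjx] add [ahqbe] -> 15 lines: xabpm vzs lakd bvjj umu ahqbe xzoi amuni sja ezj lryel zzrx gyqqn qnu sdt
Hunk 7: at line 2 remove [lakd,bvjj,umu] add [ajyi] -> 13 lines: xabpm vzs ajyi ahqbe xzoi amuni sja ezj lryel zzrx gyqqn qnu sdt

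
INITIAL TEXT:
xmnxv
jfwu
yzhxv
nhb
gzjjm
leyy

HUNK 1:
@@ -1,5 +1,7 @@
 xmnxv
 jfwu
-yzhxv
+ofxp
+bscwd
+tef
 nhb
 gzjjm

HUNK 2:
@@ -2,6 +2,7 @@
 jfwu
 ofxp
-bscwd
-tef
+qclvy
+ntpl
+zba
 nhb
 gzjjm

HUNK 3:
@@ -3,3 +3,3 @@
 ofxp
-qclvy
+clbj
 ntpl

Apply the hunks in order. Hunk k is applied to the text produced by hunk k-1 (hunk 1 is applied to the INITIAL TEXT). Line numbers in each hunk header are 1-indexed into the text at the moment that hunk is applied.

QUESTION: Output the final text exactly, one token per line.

Hunk 1: at line 1 remove [yzhxv] add [ofxp,bscwd,tef] -> 8 lines: xmnxv jfwu ofxp bscwd tef nhb gzjjm leyy
Hunk 2: at line 2 remove [bscwd,tef] add [qclvy,ntpl,zba] -> 9 lines: xmnxv jfwu ofxp qclvy ntpl zba nhb gzjjm leyy
Hunk 3: at line 3 remove [qclvy] add [clbj] -> 9 lines: xmnxv jfwu ofxp clbj ntpl zba nhb gzjjm leyy

Answer: xmnxv
jfwu
ofxp
clbj
ntpl
zba
nhb
gzjjm
leyy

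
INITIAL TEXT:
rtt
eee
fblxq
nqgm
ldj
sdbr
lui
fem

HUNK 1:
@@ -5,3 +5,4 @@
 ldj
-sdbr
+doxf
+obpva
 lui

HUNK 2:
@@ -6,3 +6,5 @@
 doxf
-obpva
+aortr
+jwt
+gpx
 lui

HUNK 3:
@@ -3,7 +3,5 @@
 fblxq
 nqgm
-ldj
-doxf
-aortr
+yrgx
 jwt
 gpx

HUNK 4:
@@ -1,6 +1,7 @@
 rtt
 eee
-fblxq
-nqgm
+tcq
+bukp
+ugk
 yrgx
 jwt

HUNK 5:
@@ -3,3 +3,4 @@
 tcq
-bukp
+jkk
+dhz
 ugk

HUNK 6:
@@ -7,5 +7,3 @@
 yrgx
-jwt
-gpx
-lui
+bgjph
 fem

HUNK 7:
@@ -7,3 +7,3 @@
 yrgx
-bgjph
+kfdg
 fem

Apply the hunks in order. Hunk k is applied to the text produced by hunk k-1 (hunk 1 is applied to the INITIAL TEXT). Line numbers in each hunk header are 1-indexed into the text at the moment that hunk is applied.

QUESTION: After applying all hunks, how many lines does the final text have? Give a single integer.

Answer: 9

Derivation:
Hunk 1: at line 5 remove [sdbr] add [doxf,obpva] -> 9 lines: rtt eee fblxq nqgm ldj doxf obpva lui fem
Hunk 2: at line 6 remove [obpva] add [aortr,jwt,gpx] -> 11 lines: rtt eee fblxq nqgm ldj doxf aortr jwt gpx lui fem
Hunk 3: at line 3 remove [ldj,doxf,aortr] add [yrgx] -> 9 lines: rtt eee fblxq nqgm yrgx jwt gpx lui fem
Hunk 4: at line 1 remove [fblxq,nqgm] add [tcq,bukp,ugk] -> 10 lines: rtt eee tcq bukp ugk yrgx jwt gpx lui fem
Hunk 5: at line 3 remove [bukp] add [jkk,dhz] -> 11 lines: rtt eee tcq jkk dhz ugk yrgx jwt gpx lui fem
Hunk 6: at line 7 remove [jwt,gpx,lui] add [bgjph] -> 9 lines: rtt eee tcq jkk dhz ugk yrgx bgjph fem
Hunk 7: at line 7 remove [bgjph] add [kfdg] -> 9 lines: rtt eee tcq jkk dhz ugk yrgx kfdg fem
Final line count: 9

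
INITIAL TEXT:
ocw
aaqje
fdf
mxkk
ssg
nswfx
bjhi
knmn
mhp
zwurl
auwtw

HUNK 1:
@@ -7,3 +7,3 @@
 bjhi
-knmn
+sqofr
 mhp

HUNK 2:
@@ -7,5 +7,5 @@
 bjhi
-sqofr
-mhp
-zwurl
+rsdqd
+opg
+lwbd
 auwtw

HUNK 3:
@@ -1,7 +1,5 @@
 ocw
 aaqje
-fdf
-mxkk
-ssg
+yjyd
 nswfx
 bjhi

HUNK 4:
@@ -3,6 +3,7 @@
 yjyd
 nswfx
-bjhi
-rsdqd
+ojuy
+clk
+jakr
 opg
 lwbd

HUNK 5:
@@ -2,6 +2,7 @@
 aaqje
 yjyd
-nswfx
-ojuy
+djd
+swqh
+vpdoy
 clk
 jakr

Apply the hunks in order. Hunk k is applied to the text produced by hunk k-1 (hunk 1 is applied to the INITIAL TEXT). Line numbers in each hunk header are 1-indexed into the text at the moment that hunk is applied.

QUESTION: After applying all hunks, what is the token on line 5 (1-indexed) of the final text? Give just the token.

Hunk 1: at line 7 remove [knmn] add [sqofr] -> 11 lines: ocw aaqje fdf mxkk ssg nswfx bjhi sqofr mhp zwurl auwtw
Hunk 2: at line 7 remove [sqofr,mhp,zwurl] add [rsdqd,opg,lwbd] -> 11 lines: ocw aaqje fdf mxkk ssg nswfx bjhi rsdqd opg lwbd auwtw
Hunk 3: at line 1 remove [fdf,mxkk,ssg] add [yjyd] -> 9 lines: ocw aaqje yjyd nswfx bjhi rsdqd opg lwbd auwtw
Hunk 4: at line 3 remove [bjhi,rsdqd] add [ojuy,clk,jakr] -> 10 lines: ocw aaqje yjyd nswfx ojuy clk jakr opg lwbd auwtw
Hunk 5: at line 2 remove [nswfx,ojuy] add [djd,swqh,vpdoy] -> 11 lines: ocw aaqje yjyd djd swqh vpdoy clk jakr opg lwbd auwtw
Final line 5: swqh

Answer: swqh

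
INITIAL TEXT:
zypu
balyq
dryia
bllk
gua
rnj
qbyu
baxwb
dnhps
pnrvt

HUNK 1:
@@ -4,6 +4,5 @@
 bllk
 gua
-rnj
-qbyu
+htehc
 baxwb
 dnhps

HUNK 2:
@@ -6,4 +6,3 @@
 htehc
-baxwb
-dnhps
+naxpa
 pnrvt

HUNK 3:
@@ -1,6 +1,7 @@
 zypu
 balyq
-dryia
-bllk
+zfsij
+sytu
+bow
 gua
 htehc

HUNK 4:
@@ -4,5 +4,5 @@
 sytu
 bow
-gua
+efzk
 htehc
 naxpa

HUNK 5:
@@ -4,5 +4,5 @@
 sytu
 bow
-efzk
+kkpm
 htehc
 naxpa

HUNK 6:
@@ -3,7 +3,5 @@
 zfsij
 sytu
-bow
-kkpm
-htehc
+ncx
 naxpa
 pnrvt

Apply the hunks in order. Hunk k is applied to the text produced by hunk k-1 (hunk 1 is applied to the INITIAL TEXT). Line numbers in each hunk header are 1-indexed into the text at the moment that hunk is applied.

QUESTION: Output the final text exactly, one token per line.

Answer: zypu
balyq
zfsij
sytu
ncx
naxpa
pnrvt

Derivation:
Hunk 1: at line 4 remove [rnj,qbyu] add [htehc] -> 9 lines: zypu balyq dryia bllk gua htehc baxwb dnhps pnrvt
Hunk 2: at line 6 remove [baxwb,dnhps] add [naxpa] -> 8 lines: zypu balyq dryia bllk gua htehc naxpa pnrvt
Hunk 3: at line 1 remove [dryia,bllk] add [zfsij,sytu,bow] -> 9 lines: zypu balyq zfsij sytu bow gua htehc naxpa pnrvt
Hunk 4: at line 4 remove [gua] add [efzk] -> 9 lines: zypu balyq zfsij sytu bow efzk htehc naxpa pnrvt
Hunk 5: at line 4 remove [efzk] add [kkpm] -> 9 lines: zypu balyq zfsij sytu bow kkpm htehc naxpa pnrvt
Hunk 6: at line 3 remove [bow,kkpm,htehc] add [ncx] -> 7 lines: zypu balyq zfsij sytu ncx naxpa pnrvt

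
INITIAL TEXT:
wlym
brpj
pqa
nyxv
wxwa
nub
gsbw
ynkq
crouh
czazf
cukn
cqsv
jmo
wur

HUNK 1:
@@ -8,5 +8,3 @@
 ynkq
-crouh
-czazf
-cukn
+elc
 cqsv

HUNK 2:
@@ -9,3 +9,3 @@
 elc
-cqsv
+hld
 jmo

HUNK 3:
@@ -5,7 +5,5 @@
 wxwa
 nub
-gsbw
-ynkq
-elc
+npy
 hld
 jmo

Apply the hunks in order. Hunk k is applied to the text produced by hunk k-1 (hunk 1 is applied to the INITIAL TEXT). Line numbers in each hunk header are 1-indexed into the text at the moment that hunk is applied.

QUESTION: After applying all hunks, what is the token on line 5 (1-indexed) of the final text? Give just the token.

Answer: wxwa

Derivation:
Hunk 1: at line 8 remove [crouh,czazf,cukn] add [elc] -> 12 lines: wlym brpj pqa nyxv wxwa nub gsbw ynkq elc cqsv jmo wur
Hunk 2: at line 9 remove [cqsv] add [hld] -> 12 lines: wlym brpj pqa nyxv wxwa nub gsbw ynkq elc hld jmo wur
Hunk 3: at line 5 remove [gsbw,ynkq,elc] add [npy] -> 10 lines: wlym brpj pqa nyxv wxwa nub npy hld jmo wur
Final line 5: wxwa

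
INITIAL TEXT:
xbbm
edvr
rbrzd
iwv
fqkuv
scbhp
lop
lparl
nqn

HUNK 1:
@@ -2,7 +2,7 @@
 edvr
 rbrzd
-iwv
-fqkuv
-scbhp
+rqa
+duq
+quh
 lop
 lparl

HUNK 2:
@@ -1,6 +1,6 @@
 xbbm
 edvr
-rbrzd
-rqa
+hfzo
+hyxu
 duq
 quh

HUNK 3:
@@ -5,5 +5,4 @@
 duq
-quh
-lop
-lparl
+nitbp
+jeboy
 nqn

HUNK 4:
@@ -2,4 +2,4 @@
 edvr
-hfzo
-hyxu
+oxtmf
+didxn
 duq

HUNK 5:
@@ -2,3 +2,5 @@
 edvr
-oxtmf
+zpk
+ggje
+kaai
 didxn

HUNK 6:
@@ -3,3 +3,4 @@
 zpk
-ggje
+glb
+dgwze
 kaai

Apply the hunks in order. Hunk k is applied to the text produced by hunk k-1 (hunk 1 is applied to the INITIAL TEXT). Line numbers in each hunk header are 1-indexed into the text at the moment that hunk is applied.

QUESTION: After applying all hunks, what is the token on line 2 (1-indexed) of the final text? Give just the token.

Answer: edvr

Derivation:
Hunk 1: at line 2 remove [iwv,fqkuv,scbhp] add [rqa,duq,quh] -> 9 lines: xbbm edvr rbrzd rqa duq quh lop lparl nqn
Hunk 2: at line 1 remove [rbrzd,rqa] add [hfzo,hyxu] -> 9 lines: xbbm edvr hfzo hyxu duq quh lop lparl nqn
Hunk 3: at line 5 remove [quh,lop,lparl] add [nitbp,jeboy] -> 8 lines: xbbm edvr hfzo hyxu duq nitbp jeboy nqn
Hunk 4: at line 2 remove [hfzo,hyxu] add [oxtmf,didxn] -> 8 lines: xbbm edvr oxtmf didxn duq nitbp jeboy nqn
Hunk 5: at line 2 remove [oxtmf] add [zpk,ggje,kaai] -> 10 lines: xbbm edvr zpk ggje kaai didxn duq nitbp jeboy nqn
Hunk 6: at line 3 remove [ggje] add [glb,dgwze] -> 11 lines: xbbm edvr zpk glb dgwze kaai didxn duq nitbp jeboy nqn
Final line 2: edvr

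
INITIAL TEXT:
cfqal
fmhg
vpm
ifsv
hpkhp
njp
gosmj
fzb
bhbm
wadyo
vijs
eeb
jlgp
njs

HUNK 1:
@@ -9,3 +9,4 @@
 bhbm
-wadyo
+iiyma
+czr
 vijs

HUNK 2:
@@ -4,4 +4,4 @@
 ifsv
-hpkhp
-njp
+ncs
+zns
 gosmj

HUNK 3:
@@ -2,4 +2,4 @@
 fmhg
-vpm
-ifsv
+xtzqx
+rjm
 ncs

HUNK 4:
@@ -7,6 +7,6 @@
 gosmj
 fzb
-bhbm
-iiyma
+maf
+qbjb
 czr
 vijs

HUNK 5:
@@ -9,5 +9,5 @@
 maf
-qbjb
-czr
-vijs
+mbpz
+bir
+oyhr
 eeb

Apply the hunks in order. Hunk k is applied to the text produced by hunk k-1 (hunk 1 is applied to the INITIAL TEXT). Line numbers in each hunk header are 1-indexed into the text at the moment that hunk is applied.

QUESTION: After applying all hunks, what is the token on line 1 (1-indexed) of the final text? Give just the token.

Hunk 1: at line 9 remove [wadyo] add [iiyma,czr] -> 15 lines: cfqal fmhg vpm ifsv hpkhp njp gosmj fzb bhbm iiyma czr vijs eeb jlgp njs
Hunk 2: at line 4 remove [hpkhp,njp] add [ncs,zns] -> 15 lines: cfqal fmhg vpm ifsv ncs zns gosmj fzb bhbm iiyma czr vijs eeb jlgp njs
Hunk 3: at line 2 remove [vpm,ifsv] add [xtzqx,rjm] -> 15 lines: cfqal fmhg xtzqx rjm ncs zns gosmj fzb bhbm iiyma czr vijs eeb jlgp njs
Hunk 4: at line 7 remove [bhbm,iiyma] add [maf,qbjb] -> 15 lines: cfqal fmhg xtzqx rjm ncs zns gosmj fzb maf qbjb czr vijs eeb jlgp njs
Hunk 5: at line 9 remove [qbjb,czr,vijs] add [mbpz,bir,oyhr] -> 15 lines: cfqal fmhg xtzqx rjm ncs zns gosmj fzb maf mbpz bir oyhr eeb jlgp njs
Final line 1: cfqal

Answer: cfqal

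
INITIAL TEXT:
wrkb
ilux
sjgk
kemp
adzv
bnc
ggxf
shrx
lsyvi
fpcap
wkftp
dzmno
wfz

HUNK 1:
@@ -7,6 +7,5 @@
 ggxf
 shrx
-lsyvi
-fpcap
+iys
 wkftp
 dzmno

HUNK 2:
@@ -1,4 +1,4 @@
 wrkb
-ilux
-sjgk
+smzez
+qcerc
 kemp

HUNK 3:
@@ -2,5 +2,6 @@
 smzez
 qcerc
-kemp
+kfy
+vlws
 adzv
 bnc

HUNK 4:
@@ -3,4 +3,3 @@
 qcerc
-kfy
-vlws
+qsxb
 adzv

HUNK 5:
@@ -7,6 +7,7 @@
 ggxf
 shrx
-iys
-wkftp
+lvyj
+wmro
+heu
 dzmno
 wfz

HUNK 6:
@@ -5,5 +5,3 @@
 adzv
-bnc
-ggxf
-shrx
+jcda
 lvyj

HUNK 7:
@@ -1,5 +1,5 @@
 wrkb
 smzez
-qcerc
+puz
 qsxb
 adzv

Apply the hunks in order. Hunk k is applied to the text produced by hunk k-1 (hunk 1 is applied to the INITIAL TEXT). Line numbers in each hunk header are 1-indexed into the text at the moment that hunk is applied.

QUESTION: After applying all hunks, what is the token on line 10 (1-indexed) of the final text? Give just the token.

Hunk 1: at line 7 remove [lsyvi,fpcap] add [iys] -> 12 lines: wrkb ilux sjgk kemp adzv bnc ggxf shrx iys wkftp dzmno wfz
Hunk 2: at line 1 remove [ilux,sjgk] add [smzez,qcerc] -> 12 lines: wrkb smzez qcerc kemp adzv bnc ggxf shrx iys wkftp dzmno wfz
Hunk 3: at line 2 remove [kemp] add [kfy,vlws] -> 13 lines: wrkb smzez qcerc kfy vlws adzv bnc ggxf shrx iys wkftp dzmno wfz
Hunk 4: at line 3 remove [kfy,vlws] add [qsxb] -> 12 lines: wrkb smzez qcerc qsxb adzv bnc ggxf shrx iys wkftp dzmno wfz
Hunk 5: at line 7 remove [iys,wkftp] add [lvyj,wmro,heu] -> 13 lines: wrkb smzez qcerc qsxb adzv bnc ggxf shrx lvyj wmro heu dzmno wfz
Hunk 6: at line 5 remove [bnc,ggxf,shrx] add [jcda] -> 11 lines: wrkb smzez qcerc qsxb adzv jcda lvyj wmro heu dzmno wfz
Hunk 7: at line 1 remove [qcerc] add [puz] -> 11 lines: wrkb smzez puz qsxb adzv jcda lvyj wmro heu dzmno wfz
Final line 10: dzmno

Answer: dzmno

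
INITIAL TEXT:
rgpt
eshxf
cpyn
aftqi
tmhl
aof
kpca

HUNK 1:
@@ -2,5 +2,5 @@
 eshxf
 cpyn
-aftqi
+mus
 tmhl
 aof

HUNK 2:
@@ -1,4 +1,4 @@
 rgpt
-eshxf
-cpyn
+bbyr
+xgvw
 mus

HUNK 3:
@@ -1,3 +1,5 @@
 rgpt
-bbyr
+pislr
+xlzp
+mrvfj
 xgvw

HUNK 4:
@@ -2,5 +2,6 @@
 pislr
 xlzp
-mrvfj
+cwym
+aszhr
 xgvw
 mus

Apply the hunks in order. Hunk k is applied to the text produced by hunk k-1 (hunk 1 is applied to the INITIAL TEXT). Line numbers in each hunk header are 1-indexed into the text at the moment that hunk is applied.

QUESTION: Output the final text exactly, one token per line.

Hunk 1: at line 2 remove [aftqi] add [mus] -> 7 lines: rgpt eshxf cpyn mus tmhl aof kpca
Hunk 2: at line 1 remove [eshxf,cpyn] add [bbyr,xgvw] -> 7 lines: rgpt bbyr xgvw mus tmhl aof kpca
Hunk 3: at line 1 remove [bbyr] add [pislr,xlzp,mrvfj] -> 9 lines: rgpt pislr xlzp mrvfj xgvw mus tmhl aof kpca
Hunk 4: at line 2 remove [mrvfj] add [cwym,aszhr] -> 10 lines: rgpt pislr xlzp cwym aszhr xgvw mus tmhl aof kpca

Answer: rgpt
pislr
xlzp
cwym
aszhr
xgvw
mus
tmhl
aof
kpca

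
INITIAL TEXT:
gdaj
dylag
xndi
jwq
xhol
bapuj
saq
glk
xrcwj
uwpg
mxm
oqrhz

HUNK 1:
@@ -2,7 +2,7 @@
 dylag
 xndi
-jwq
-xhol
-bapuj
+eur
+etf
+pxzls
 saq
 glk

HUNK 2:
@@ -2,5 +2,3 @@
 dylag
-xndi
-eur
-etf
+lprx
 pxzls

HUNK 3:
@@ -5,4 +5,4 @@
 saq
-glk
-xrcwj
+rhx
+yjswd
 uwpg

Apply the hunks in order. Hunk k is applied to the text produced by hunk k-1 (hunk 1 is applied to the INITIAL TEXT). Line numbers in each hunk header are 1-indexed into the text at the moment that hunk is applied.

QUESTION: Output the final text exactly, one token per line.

Hunk 1: at line 2 remove [jwq,xhol,bapuj] add [eur,etf,pxzls] -> 12 lines: gdaj dylag xndi eur etf pxzls saq glk xrcwj uwpg mxm oqrhz
Hunk 2: at line 2 remove [xndi,eur,etf] add [lprx] -> 10 lines: gdaj dylag lprx pxzls saq glk xrcwj uwpg mxm oqrhz
Hunk 3: at line 5 remove [glk,xrcwj] add [rhx,yjswd] -> 10 lines: gdaj dylag lprx pxzls saq rhx yjswd uwpg mxm oqrhz

Answer: gdaj
dylag
lprx
pxzls
saq
rhx
yjswd
uwpg
mxm
oqrhz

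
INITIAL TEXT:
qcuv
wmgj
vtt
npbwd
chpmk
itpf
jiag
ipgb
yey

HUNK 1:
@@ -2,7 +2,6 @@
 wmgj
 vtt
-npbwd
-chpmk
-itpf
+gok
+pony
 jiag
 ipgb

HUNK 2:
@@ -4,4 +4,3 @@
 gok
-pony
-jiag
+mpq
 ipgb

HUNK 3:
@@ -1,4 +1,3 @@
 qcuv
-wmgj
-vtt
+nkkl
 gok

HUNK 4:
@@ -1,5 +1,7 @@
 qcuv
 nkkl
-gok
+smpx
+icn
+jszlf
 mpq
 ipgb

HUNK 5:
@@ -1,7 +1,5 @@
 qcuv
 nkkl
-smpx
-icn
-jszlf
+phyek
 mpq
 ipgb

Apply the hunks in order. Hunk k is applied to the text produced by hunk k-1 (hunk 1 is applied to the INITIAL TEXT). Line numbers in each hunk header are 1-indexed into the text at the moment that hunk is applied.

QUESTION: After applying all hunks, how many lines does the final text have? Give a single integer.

Hunk 1: at line 2 remove [npbwd,chpmk,itpf] add [gok,pony] -> 8 lines: qcuv wmgj vtt gok pony jiag ipgb yey
Hunk 2: at line 4 remove [pony,jiag] add [mpq] -> 7 lines: qcuv wmgj vtt gok mpq ipgb yey
Hunk 3: at line 1 remove [wmgj,vtt] add [nkkl] -> 6 lines: qcuv nkkl gok mpq ipgb yey
Hunk 4: at line 1 remove [gok] add [smpx,icn,jszlf] -> 8 lines: qcuv nkkl smpx icn jszlf mpq ipgb yey
Hunk 5: at line 1 remove [smpx,icn,jszlf] add [phyek] -> 6 lines: qcuv nkkl phyek mpq ipgb yey
Final line count: 6

Answer: 6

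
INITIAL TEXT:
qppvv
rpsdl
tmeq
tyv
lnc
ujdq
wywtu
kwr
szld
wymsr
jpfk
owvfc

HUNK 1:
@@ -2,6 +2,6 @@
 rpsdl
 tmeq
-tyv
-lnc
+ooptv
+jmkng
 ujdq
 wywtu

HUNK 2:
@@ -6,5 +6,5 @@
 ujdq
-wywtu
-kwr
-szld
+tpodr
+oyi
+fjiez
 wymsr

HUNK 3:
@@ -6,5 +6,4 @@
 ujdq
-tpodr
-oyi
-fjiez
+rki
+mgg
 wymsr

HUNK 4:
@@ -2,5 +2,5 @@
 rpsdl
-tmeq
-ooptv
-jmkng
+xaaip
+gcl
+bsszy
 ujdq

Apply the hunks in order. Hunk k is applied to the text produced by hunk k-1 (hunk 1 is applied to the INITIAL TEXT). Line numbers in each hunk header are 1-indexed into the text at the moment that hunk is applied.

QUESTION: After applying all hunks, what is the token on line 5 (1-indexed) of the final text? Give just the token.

Answer: bsszy

Derivation:
Hunk 1: at line 2 remove [tyv,lnc] add [ooptv,jmkng] -> 12 lines: qppvv rpsdl tmeq ooptv jmkng ujdq wywtu kwr szld wymsr jpfk owvfc
Hunk 2: at line 6 remove [wywtu,kwr,szld] add [tpodr,oyi,fjiez] -> 12 lines: qppvv rpsdl tmeq ooptv jmkng ujdq tpodr oyi fjiez wymsr jpfk owvfc
Hunk 3: at line 6 remove [tpodr,oyi,fjiez] add [rki,mgg] -> 11 lines: qppvv rpsdl tmeq ooptv jmkng ujdq rki mgg wymsr jpfk owvfc
Hunk 4: at line 2 remove [tmeq,ooptv,jmkng] add [xaaip,gcl,bsszy] -> 11 lines: qppvv rpsdl xaaip gcl bsszy ujdq rki mgg wymsr jpfk owvfc
Final line 5: bsszy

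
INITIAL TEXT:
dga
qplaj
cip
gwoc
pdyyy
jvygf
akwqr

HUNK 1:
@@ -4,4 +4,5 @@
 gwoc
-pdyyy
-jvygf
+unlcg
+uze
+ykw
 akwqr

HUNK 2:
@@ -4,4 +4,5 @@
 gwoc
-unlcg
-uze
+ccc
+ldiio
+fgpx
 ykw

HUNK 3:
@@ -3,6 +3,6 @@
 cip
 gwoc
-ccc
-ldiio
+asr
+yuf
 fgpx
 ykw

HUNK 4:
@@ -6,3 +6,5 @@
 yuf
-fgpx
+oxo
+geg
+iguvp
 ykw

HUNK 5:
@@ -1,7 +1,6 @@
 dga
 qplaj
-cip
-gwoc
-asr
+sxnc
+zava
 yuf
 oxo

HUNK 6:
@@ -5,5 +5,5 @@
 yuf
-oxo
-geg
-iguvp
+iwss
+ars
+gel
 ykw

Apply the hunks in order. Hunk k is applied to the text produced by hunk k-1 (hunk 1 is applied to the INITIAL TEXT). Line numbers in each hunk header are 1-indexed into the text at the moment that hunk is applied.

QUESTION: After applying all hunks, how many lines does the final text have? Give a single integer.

Answer: 10

Derivation:
Hunk 1: at line 4 remove [pdyyy,jvygf] add [unlcg,uze,ykw] -> 8 lines: dga qplaj cip gwoc unlcg uze ykw akwqr
Hunk 2: at line 4 remove [unlcg,uze] add [ccc,ldiio,fgpx] -> 9 lines: dga qplaj cip gwoc ccc ldiio fgpx ykw akwqr
Hunk 3: at line 3 remove [ccc,ldiio] add [asr,yuf] -> 9 lines: dga qplaj cip gwoc asr yuf fgpx ykw akwqr
Hunk 4: at line 6 remove [fgpx] add [oxo,geg,iguvp] -> 11 lines: dga qplaj cip gwoc asr yuf oxo geg iguvp ykw akwqr
Hunk 5: at line 1 remove [cip,gwoc,asr] add [sxnc,zava] -> 10 lines: dga qplaj sxnc zava yuf oxo geg iguvp ykw akwqr
Hunk 6: at line 5 remove [oxo,geg,iguvp] add [iwss,ars,gel] -> 10 lines: dga qplaj sxnc zava yuf iwss ars gel ykw akwqr
Final line count: 10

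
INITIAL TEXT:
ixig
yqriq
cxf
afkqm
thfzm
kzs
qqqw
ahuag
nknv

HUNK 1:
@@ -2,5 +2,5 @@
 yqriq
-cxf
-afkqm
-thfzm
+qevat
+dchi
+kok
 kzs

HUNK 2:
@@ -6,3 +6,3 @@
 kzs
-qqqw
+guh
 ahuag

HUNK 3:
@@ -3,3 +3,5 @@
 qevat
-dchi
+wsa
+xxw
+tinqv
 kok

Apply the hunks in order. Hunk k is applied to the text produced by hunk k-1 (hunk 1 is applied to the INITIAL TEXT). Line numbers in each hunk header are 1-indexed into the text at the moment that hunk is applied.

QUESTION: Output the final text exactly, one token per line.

Answer: ixig
yqriq
qevat
wsa
xxw
tinqv
kok
kzs
guh
ahuag
nknv

Derivation:
Hunk 1: at line 2 remove [cxf,afkqm,thfzm] add [qevat,dchi,kok] -> 9 lines: ixig yqriq qevat dchi kok kzs qqqw ahuag nknv
Hunk 2: at line 6 remove [qqqw] add [guh] -> 9 lines: ixig yqriq qevat dchi kok kzs guh ahuag nknv
Hunk 3: at line 3 remove [dchi] add [wsa,xxw,tinqv] -> 11 lines: ixig yqriq qevat wsa xxw tinqv kok kzs guh ahuag nknv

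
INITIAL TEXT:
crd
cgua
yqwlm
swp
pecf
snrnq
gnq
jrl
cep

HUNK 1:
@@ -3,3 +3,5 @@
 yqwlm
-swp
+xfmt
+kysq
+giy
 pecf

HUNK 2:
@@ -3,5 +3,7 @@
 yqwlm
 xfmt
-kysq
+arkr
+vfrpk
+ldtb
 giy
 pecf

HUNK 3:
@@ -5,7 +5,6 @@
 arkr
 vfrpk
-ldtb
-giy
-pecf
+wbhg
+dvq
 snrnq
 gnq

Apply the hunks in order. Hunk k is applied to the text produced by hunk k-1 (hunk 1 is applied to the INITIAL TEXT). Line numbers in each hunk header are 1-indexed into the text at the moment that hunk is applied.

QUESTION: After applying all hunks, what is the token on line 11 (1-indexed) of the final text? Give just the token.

Hunk 1: at line 3 remove [swp] add [xfmt,kysq,giy] -> 11 lines: crd cgua yqwlm xfmt kysq giy pecf snrnq gnq jrl cep
Hunk 2: at line 3 remove [kysq] add [arkr,vfrpk,ldtb] -> 13 lines: crd cgua yqwlm xfmt arkr vfrpk ldtb giy pecf snrnq gnq jrl cep
Hunk 3: at line 5 remove [ldtb,giy,pecf] add [wbhg,dvq] -> 12 lines: crd cgua yqwlm xfmt arkr vfrpk wbhg dvq snrnq gnq jrl cep
Final line 11: jrl

Answer: jrl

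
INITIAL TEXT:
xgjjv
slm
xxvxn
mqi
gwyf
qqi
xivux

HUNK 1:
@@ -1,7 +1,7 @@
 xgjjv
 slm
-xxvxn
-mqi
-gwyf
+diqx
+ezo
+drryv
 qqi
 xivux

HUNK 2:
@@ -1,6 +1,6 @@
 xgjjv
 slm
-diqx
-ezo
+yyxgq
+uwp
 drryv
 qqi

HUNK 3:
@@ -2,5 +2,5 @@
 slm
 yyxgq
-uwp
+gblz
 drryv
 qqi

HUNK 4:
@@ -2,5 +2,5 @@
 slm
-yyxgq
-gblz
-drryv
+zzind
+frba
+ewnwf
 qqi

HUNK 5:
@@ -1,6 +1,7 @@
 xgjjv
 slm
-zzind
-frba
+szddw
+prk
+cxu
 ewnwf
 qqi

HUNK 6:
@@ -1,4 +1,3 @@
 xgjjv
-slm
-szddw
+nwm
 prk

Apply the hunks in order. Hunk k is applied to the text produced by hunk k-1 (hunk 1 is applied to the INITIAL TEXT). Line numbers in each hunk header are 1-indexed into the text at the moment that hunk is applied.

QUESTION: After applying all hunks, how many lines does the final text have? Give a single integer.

Answer: 7

Derivation:
Hunk 1: at line 1 remove [xxvxn,mqi,gwyf] add [diqx,ezo,drryv] -> 7 lines: xgjjv slm diqx ezo drryv qqi xivux
Hunk 2: at line 1 remove [diqx,ezo] add [yyxgq,uwp] -> 7 lines: xgjjv slm yyxgq uwp drryv qqi xivux
Hunk 3: at line 2 remove [uwp] add [gblz] -> 7 lines: xgjjv slm yyxgq gblz drryv qqi xivux
Hunk 4: at line 2 remove [yyxgq,gblz,drryv] add [zzind,frba,ewnwf] -> 7 lines: xgjjv slm zzind frba ewnwf qqi xivux
Hunk 5: at line 1 remove [zzind,frba] add [szddw,prk,cxu] -> 8 lines: xgjjv slm szddw prk cxu ewnwf qqi xivux
Hunk 6: at line 1 remove [slm,szddw] add [nwm] -> 7 lines: xgjjv nwm prk cxu ewnwf qqi xivux
Final line count: 7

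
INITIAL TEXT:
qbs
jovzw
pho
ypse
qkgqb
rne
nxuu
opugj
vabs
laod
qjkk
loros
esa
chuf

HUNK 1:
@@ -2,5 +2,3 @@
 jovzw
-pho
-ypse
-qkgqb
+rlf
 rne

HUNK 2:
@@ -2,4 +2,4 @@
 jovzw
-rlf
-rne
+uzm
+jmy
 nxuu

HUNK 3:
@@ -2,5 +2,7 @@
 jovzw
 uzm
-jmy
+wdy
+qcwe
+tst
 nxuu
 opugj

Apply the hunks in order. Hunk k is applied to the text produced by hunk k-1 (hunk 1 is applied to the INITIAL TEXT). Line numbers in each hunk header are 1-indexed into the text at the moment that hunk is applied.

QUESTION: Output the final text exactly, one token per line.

Hunk 1: at line 2 remove [pho,ypse,qkgqb] add [rlf] -> 12 lines: qbs jovzw rlf rne nxuu opugj vabs laod qjkk loros esa chuf
Hunk 2: at line 2 remove [rlf,rne] add [uzm,jmy] -> 12 lines: qbs jovzw uzm jmy nxuu opugj vabs laod qjkk loros esa chuf
Hunk 3: at line 2 remove [jmy] add [wdy,qcwe,tst] -> 14 lines: qbs jovzw uzm wdy qcwe tst nxuu opugj vabs laod qjkk loros esa chuf

Answer: qbs
jovzw
uzm
wdy
qcwe
tst
nxuu
opugj
vabs
laod
qjkk
loros
esa
chuf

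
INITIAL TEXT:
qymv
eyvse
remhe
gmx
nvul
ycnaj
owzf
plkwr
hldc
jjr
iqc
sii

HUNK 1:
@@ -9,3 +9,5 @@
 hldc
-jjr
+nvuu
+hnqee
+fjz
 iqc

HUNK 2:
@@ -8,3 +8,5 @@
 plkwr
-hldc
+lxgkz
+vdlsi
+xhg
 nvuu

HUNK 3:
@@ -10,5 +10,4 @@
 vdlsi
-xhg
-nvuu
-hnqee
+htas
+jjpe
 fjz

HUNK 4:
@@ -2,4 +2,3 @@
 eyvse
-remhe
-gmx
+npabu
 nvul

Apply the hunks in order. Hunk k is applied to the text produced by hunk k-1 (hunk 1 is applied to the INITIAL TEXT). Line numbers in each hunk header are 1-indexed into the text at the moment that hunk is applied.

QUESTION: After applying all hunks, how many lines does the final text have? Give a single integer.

Answer: 14

Derivation:
Hunk 1: at line 9 remove [jjr] add [nvuu,hnqee,fjz] -> 14 lines: qymv eyvse remhe gmx nvul ycnaj owzf plkwr hldc nvuu hnqee fjz iqc sii
Hunk 2: at line 8 remove [hldc] add [lxgkz,vdlsi,xhg] -> 16 lines: qymv eyvse remhe gmx nvul ycnaj owzf plkwr lxgkz vdlsi xhg nvuu hnqee fjz iqc sii
Hunk 3: at line 10 remove [xhg,nvuu,hnqee] add [htas,jjpe] -> 15 lines: qymv eyvse remhe gmx nvul ycnaj owzf plkwr lxgkz vdlsi htas jjpe fjz iqc sii
Hunk 4: at line 2 remove [remhe,gmx] add [npabu] -> 14 lines: qymv eyvse npabu nvul ycnaj owzf plkwr lxgkz vdlsi htas jjpe fjz iqc sii
Final line count: 14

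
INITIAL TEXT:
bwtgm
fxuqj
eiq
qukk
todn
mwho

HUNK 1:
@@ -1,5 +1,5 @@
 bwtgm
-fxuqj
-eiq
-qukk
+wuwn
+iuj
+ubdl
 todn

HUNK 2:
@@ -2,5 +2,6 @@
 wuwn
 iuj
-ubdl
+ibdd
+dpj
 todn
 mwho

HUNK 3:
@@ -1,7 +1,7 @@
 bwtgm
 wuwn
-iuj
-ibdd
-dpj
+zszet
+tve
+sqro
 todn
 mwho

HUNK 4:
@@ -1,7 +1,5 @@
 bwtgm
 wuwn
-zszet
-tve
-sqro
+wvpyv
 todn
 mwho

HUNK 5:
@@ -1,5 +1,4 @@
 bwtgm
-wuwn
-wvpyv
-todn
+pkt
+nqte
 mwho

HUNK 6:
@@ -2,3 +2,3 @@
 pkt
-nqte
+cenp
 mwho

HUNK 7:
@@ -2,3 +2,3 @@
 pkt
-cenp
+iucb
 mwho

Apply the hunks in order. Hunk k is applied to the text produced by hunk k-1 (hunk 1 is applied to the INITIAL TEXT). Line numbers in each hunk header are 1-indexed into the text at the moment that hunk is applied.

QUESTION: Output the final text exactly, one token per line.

Hunk 1: at line 1 remove [fxuqj,eiq,qukk] add [wuwn,iuj,ubdl] -> 6 lines: bwtgm wuwn iuj ubdl todn mwho
Hunk 2: at line 2 remove [ubdl] add [ibdd,dpj] -> 7 lines: bwtgm wuwn iuj ibdd dpj todn mwho
Hunk 3: at line 1 remove [iuj,ibdd,dpj] add [zszet,tve,sqro] -> 7 lines: bwtgm wuwn zszet tve sqro todn mwho
Hunk 4: at line 1 remove [zszet,tve,sqro] add [wvpyv] -> 5 lines: bwtgm wuwn wvpyv todn mwho
Hunk 5: at line 1 remove [wuwn,wvpyv,todn] add [pkt,nqte] -> 4 lines: bwtgm pkt nqte mwho
Hunk 6: at line 2 remove [nqte] add [cenp] -> 4 lines: bwtgm pkt cenp mwho
Hunk 7: at line 2 remove [cenp] add [iucb] -> 4 lines: bwtgm pkt iucb mwho

Answer: bwtgm
pkt
iucb
mwho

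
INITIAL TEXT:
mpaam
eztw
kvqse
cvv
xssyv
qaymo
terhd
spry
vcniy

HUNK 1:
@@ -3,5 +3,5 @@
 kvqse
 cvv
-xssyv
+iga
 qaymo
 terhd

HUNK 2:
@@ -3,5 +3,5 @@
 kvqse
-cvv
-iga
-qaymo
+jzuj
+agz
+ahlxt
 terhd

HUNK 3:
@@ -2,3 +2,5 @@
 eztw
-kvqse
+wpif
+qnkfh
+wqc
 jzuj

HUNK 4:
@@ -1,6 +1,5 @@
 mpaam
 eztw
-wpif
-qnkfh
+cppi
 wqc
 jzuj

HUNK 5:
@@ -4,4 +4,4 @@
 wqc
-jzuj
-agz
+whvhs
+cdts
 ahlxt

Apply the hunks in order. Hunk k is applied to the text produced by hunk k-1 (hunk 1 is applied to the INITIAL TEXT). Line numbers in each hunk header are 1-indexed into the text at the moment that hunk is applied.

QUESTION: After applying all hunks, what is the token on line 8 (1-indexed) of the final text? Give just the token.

Hunk 1: at line 3 remove [xssyv] add [iga] -> 9 lines: mpaam eztw kvqse cvv iga qaymo terhd spry vcniy
Hunk 2: at line 3 remove [cvv,iga,qaymo] add [jzuj,agz,ahlxt] -> 9 lines: mpaam eztw kvqse jzuj agz ahlxt terhd spry vcniy
Hunk 3: at line 2 remove [kvqse] add [wpif,qnkfh,wqc] -> 11 lines: mpaam eztw wpif qnkfh wqc jzuj agz ahlxt terhd spry vcniy
Hunk 4: at line 1 remove [wpif,qnkfh] add [cppi] -> 10 lines: mpaam eztw cppi wqc jzuj agz ahlxt terhd spry vcniy
Hunk 5: at line 4 remove [jzuj,agz] add [whvhs,cdts] -> 10 lines: mpaam eztw cppi wqc whvhs cdts ahlxt terhd spry vcniy
Final line 8: terhd

Answer: terhd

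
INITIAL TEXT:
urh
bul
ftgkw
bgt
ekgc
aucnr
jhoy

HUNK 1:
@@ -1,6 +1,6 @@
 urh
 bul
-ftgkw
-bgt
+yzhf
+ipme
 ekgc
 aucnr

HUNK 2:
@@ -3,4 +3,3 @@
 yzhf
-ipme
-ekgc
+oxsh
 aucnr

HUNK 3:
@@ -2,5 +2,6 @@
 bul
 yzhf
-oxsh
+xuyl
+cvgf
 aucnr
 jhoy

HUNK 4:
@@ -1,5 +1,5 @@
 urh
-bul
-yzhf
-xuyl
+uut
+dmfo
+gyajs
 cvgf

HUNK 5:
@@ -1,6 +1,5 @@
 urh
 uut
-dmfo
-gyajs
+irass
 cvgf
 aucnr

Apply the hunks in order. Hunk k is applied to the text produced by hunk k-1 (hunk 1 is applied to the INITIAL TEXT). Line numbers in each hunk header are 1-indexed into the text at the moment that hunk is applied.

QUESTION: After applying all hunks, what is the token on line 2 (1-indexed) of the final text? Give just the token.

Answer: uut

Derivation:
Hunk 1: at line 1 remove [ftgkw,bgt] add [yzhf,ipme] -> 7 lines: urh bul yzhf ipme ekgc aucnr jhoy
Hunk 2: at line 3 remove [ipme,ekgc] add [oxsh] -> 6 lines: urh bul yzhf oxsh aucnr jhoy
Hunk 3: at line 2 remove [oxsh] add [xuyl,cvgf] -> 7 lines: urh bul yzhf xuyl cvgf aucnr jhoy
Hunk 4: at line 1 remove [bul,yzhf,xuyl] add [uut,dmfo,gyajs] -> 7 lines: urh uut dmfo gyajs cvgf aucnr jhoy
Hunk 5: at line 1 remove [dmfo,gyajs] add [irass] -> 6 lines: urh uut irass cvgf aucnr jhoy
Final line 2: uut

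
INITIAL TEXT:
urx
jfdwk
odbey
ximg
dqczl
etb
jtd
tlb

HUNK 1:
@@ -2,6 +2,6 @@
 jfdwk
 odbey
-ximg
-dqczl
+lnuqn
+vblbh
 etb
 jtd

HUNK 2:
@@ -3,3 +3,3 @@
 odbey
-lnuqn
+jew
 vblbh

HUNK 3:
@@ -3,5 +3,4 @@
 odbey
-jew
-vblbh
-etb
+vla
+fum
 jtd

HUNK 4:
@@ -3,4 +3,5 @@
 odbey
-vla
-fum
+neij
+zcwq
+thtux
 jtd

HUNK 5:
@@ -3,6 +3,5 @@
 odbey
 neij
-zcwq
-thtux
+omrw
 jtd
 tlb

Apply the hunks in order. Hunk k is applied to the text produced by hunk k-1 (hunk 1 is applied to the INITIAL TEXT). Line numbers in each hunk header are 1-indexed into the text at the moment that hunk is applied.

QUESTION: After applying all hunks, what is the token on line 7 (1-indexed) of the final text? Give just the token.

Hunk 1: at line 2 remove [ximg,dqczl] add [lnuqn,vblbh] -> 8 lines: urx jfdwk odbey lnuqn vblbh etb jtd tlb
Hunk 2: at line 3 remove [lnuqn] add [jew] -> 8 lines: urx jfdwk odbey jew vblbh etb jtd tlb
Hunk 3: at line 3 remove [jew,vblbh,etb] add [vla,fum] -> 7 lines: urx jfdwk odbey vla fum jtd tlb
Hunk 4: at line 3 remove [vla,fum] add [neij,zcwq,thtux] -> 8 lines: urx jfdwk odbey neij zcwq thtux jtd tlb
Hunk 5: at line 3 remove [zcwq,thtux] add [omrw] -> 7 lines: urx jfdwk odbey neij omrw jtd tlb
Final line 7: tlb

Answer: tlb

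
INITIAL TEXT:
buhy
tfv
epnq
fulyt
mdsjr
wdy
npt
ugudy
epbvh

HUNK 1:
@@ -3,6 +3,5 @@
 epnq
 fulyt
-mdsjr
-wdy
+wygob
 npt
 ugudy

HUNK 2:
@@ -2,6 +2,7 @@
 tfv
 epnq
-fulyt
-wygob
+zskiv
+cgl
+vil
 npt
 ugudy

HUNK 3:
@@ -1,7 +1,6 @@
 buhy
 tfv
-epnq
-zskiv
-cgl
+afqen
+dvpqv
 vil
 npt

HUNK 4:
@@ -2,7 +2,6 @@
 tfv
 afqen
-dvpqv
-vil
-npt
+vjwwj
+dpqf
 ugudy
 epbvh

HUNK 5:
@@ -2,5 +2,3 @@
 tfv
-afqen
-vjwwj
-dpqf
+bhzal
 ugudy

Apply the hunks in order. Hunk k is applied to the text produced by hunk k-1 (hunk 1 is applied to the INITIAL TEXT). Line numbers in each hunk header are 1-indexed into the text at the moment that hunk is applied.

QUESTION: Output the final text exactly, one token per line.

Hunk 1: at line 3 remove [mdsjr,wdy] add [wygob] -> 8 lines: buhy tfv epnq fulyt wygob npt ugudy epbvh
Hunk 2: at line 2 remove [fulyt,wygob] add [zskiv,cgl,vil] -> 9 lines: buhy tfv epnq zskiv cgl vil npt ugudy epbvh
Hunk 3: at line 1 remove [epnq,zskiv,cgl] add [afqen,dvpqv] -> 8 lines: buhy tfv afqen dvpqv vil npt ugudy epbvh
Hunk 4: at line 2 remove [dvpqv,vil,npt] add [vjwwj,dpqf] -> 7 lines: buhy tfv afqen vjwwj dpqf ugudy epbvh
Hunk 5: at line 2 remove [afqen,vjwwj,dpqf] add [bhzal] -> 5 lines: buhy tfv bhzal ugudy epbvh

Answer: buhy
tfv
bhzal
ugudy
epbvh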